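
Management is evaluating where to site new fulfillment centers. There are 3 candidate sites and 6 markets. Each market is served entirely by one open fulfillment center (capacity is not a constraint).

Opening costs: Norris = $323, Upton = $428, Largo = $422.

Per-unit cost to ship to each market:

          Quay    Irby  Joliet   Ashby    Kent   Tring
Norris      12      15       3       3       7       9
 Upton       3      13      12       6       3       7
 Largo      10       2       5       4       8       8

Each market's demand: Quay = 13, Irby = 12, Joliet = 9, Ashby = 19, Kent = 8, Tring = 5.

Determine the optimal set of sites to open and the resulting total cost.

Open Largo only; minimum total cost 801.

For any fixed open set, each market goes to its cheapest open site; total = fixed + service.
{Largo}: Quay→Largo 10·13=130, Irby→Largo 2·12=24, Joliet→Largo 5·9=45, Ashby→Largo 4·19=76, Kent→Largo 8·8=64, Tring→Largo 8·5=40. Service 379; fixed 422; total 801.
{Norris}: Quay→Norris 12·13=156, Irby→Norris 15·12=180, Joliet→Norris 3·9=27, Ashby→Norris 3·19=57, Kent→Norris 7·8=56, Tring→Norris 9·5=45. Service 521; fixed 323; total 844.
{Upton}: Quay→Upton 3·13=39, Irby→Upton 13·12=156, Joliet→Upton 12·9=108, Ashby→Upton 6·19=114, Kent→Upton 3·8=24, Tring→Upton 7·5=35. Service 476; fixed 428; total 904.
{Norris, Upton, Largo}: service 206 + fixed 1173 = 1379
No other subset beats 801.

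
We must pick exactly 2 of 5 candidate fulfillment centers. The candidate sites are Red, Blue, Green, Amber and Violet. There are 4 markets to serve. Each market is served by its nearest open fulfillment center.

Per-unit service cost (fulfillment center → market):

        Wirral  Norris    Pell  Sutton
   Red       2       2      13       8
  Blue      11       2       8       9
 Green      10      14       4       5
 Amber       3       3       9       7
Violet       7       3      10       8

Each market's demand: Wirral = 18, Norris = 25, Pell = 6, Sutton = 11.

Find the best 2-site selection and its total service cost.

With exactly 2 open, each market uses its cheapest among the chosen.
{Red, Green}: Wirral→Red 2·18=36, Norris→Red 2·25=50, Pell→Green 4·6=24, Sutton→Green 5·11=55. Service cost 165.
{Green, Amber}: service cost 208
{Red, Amber}: service cost 217
Among all 10 size-2 choices, {Red, Green} is lowest.

Choose Red and Green; total service cost 165.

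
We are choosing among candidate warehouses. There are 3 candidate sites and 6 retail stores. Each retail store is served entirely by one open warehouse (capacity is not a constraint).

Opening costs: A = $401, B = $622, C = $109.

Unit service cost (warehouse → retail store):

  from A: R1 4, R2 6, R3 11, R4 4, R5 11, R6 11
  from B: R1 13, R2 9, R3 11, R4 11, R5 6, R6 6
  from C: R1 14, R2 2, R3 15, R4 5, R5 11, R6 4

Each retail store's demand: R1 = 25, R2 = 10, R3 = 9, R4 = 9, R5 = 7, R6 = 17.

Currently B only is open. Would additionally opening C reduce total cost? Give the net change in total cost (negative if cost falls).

Current service cost with {B}: 757.
Adding C: each retail store re-picks its cheapest; new service cost 599, saving 158.
Extra fixed cost: 109. Net change = 109 − 158 = -49.
(Totals: 1379 → 1330.)

Yes — net change −49 (cost falls by 49).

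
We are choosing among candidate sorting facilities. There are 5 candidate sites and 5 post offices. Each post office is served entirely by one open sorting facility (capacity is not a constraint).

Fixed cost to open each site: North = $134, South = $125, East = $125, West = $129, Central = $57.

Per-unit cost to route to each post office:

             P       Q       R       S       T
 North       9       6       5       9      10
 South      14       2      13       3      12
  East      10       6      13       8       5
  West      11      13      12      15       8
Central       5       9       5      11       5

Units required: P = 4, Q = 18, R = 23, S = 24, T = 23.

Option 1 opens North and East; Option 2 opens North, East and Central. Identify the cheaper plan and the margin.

Option 1: {North, East}: P→North 9·4=36, Q→North 6·18=108, R→North 5·23=115, S→East 8·24=192, T→East 5·23=115. Service 566; fixed 259; total 825.
Option 2: {North, East, Central}: P→Central 5·4=20, Q→North 6·18=108, R→North 5·23=115, S→East 8·24=192, T→East 5·23=115. Service 550; fixed 316; total 866.
Difference: |825 − 866| = 41.

Option 1 is cheaper by 41.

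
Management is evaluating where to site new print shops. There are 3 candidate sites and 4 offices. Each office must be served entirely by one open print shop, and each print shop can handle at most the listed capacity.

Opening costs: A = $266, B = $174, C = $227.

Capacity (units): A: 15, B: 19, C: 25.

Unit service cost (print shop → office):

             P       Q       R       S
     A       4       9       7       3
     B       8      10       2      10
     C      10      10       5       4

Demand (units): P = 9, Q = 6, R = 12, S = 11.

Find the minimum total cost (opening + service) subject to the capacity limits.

Open {B, C}: P→C 10·9=90, Q→B 10·6=60, R→B 2·12=24, S→C 4·11=44.
Loads: B carries 18/19, C carries 20/25. Service 218; fixed 401; total 619.
Next best feasible plan costs 637.

Minimum total cost: 619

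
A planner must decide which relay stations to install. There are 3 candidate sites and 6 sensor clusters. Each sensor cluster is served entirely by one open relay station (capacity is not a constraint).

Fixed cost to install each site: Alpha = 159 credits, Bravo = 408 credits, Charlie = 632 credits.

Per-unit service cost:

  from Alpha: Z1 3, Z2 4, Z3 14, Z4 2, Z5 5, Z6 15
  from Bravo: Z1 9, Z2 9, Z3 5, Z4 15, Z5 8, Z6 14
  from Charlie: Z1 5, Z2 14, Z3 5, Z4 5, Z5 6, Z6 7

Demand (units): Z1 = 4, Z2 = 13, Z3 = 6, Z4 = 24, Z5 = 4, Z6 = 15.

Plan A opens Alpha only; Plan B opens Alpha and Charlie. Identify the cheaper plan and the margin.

Plan A is cheaper by 458.

Plan A: {Alpha}: Z1→Alpha 3·4=12, Z2→Alpha 4·13=52, Z3→Alpha 14·6=84, Z4→Alpha 2·24=48, Z5→Alpha 5·4=20, Z6→Alpha 15·15=225. Service 441; fixed 159; total 600.
Plan B: {Alpha, Charlie}: Z1→Alpha 3·4=12, Z2→Alpha 4·13=52, Z3→Charlie 5·6=30, Z4→Alpha 2·24=48, Z5→Alpha 5·4=20, Z6→Charlie 7·15=105. Service 267; fixed 791; total 1058.
Difference: |600 − 1058| = 458.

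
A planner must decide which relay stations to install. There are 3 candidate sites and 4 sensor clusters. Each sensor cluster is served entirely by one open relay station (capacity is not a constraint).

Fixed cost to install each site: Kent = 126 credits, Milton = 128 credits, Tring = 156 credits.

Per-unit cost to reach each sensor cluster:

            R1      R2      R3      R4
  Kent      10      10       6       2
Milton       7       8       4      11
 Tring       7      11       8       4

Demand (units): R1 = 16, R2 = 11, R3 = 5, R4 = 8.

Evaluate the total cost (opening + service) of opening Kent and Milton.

Total cost: 490

Each sensor cluster is assigned to its cheapest site among the open ones.
{Kent, Milton}: R1→Milton 7·16=112, R2→Milton 8·11=88, R3→Milton 4·5=20, R4→Kent 2·8=16. Service 236; fixed 254; total 490.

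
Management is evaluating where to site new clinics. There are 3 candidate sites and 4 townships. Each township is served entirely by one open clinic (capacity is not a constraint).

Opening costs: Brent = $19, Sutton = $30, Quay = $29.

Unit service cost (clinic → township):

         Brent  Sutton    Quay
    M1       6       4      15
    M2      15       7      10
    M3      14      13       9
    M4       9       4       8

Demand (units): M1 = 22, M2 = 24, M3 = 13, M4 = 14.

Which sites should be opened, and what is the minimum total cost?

For any fixed open set, each township goes to its cheapest open site; total = fixed + service.
{Sutton, Quay}: M1→Sutton 4·22=88, M2→Sutton 7·24=168, M3→Quay 9·13=117, M4→Sutton 4·14=56. Service 429; fixed 59; total 488.
{Brent, Sutton, Quay}: service 429 + fixed 78 = 507
{Sutton}: M1→Sutton 4·22=88, M2→Sutton 7·24=168, M3→Sutton 13·13=169, M4→Sutton 4·14=56. Service 481; fixed 30; total 511.
{Brent}: M1→Brent 6·22=132, M2→Brent 15·24=360, M3→Brent 14·13=182, M4→Brent 9·14=126. Service 800; fixed 19; total 819.
No other subset beats 488.

Open Sutton and Quay; minimum total cost 488.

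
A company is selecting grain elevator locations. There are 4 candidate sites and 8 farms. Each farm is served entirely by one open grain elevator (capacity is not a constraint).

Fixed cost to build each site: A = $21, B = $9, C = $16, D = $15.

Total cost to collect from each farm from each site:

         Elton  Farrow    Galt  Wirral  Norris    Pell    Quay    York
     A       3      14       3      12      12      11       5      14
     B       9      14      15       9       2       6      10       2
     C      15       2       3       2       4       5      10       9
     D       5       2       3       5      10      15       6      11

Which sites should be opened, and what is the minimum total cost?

Open B and D; minimum total cost 55.

For any fixed open set, each farm goes to its cheapest open site; total = fixed + service.
{B, D}: Elton→D 5, Farrow→D 2, Galt→D 3, Wirral→D 5, Norris→B 2, Pell→B 6, Quay→D 6, York→B 2. Service 31; fixed 24; total 55.
{B, C}: Elton→B 9, Farrow→C 2, Galt→C 3, Wirral→C 2, Norris→B 2, Pell→C 5, Quay→B 10, York→B 2. Service 35; fixed 25; total 60.
{C}: service 50 + fixed 16 = 66
{A, B, C, D}: service 24 + fixed 61 = 85
No other subset beats 55.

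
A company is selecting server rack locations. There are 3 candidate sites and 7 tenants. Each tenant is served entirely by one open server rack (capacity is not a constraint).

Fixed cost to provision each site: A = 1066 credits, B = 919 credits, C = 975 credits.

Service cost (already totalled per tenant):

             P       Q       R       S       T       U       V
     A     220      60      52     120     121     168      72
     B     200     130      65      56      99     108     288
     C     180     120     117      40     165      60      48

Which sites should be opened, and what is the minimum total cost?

For any fixed open set, each tenant goes to its cheapest open site; total = fixed + service.
{C}: P→C 180, Q→C 120, R→C 117, S→C 40, T→C 165, U→C 60, V→C 48. Service 730; fixed 975; total 1705.
{B}: service 946 + fixed 919 = 1865
{A}: service 813 + fixed 1066 = 1879
{A, B, C}: P→C 180, Q→A 60, R→A 52, S→C 40, T→B 99, U→C 60, V→C 48. Service 539; fixed 2960; total 3499.
No other subset beats 1705.

Open C only; minimum total cost 1705.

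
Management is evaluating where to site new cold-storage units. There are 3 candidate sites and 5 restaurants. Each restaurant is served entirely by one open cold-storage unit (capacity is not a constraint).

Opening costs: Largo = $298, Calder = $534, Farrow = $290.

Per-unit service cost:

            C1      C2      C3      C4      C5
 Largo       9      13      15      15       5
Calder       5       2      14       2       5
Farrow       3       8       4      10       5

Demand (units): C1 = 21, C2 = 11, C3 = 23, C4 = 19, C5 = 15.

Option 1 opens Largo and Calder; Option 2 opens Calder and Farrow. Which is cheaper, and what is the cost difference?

Option 1: {Largo, Calder}: C1→Calder 5·21=105, C2→Calder 2·11=22, C3→Calder 14·23=322, C4→Calder 2·19=38, C5→Largo 5·15=75. Service 562; fixed 832; total 1394.
Option 2: {Calder, Farrow}: C1→Farrow 3·21=63, C2→Calder 2·11=22, C3→Farrow 4·23=92, C4→Calder 2·19=38, C5→Calder 5·15=75. Service 290; fixed 824; total 1114.
Difference: |1394 − 1114| = 280.

Option 2 is cheaper by 280.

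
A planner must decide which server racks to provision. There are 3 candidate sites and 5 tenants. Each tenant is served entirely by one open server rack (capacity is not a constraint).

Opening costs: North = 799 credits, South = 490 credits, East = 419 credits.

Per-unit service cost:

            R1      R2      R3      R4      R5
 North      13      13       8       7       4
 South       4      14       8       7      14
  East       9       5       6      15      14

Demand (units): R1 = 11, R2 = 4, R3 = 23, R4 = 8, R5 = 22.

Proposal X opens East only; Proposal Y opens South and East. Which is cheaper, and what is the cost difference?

Proposal X: {East}: R1→East 9·11=99, R2→East 5·4=20, R3→East 6·23=138, R4→East 15·8=120, R5→East 14·22=308. Service 685; fixed 419; total 1104.
Proposal Y: {South, East}: R1→South 4·11=44, R2→East 5·4=20, R3→East 6·23=138, R4→South 7·8=56, R5→South 14·22=308. Service 566; fixed 909; total 1475.
Difference: |1104 − 1475| = 371.

Proposal X is cheaper by 371.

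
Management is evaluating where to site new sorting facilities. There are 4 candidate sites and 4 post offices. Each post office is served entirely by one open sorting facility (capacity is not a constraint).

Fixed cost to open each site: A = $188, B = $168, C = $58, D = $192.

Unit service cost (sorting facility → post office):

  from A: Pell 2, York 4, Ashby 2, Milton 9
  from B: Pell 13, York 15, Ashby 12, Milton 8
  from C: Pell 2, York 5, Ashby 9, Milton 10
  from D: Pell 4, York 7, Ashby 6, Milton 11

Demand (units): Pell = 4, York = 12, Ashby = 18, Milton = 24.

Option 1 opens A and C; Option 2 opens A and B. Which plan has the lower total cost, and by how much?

Option 1: {A, C}: Pell→A 2·4=8, York→A 4·12=48, Ashby→A 2·18=36, Milton→A 9·24=216. Service 308; fixed 246; total 554.
Option 2: {A, B}: Pell→A 2·4=8, York→A 4·12=48, Ashby→A 2·18=36, Milton→B 8·24=192. Service 284; fixed 356; total 640.
Difference: |554 − 640| = 86.

Option 1 is cheaper by 86.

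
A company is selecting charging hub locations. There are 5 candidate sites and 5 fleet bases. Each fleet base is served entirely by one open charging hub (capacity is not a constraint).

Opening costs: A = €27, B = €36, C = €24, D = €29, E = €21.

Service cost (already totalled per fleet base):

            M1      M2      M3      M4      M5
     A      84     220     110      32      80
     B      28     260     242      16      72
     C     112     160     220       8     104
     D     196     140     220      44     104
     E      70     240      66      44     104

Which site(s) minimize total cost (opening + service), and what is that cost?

For any fixed open set, each fleet base goes to its cheapest open site; total = fixed + service.
{B, D, E}: M1→B 28, M2→D 140, M3→E 66, M4→B 16, M5→B 72. Service 322; fixed 86; total 408.
{B, C, E}: M1→B 28, M2→C 160, M3→E 66, M4→C 8, M5→B 72. Service 334; fixed 81; total 415.
{B, C, D, E}: service 314 + fixed 110 = 424
{A, B, C, D, E}: M1→B 28, M2→D 140, M3→E 66, M4→C 8, M5→B 72. Service 314; fixed 137; total 451.
No other subset beats 408.

Open B, D and E; minimum total cost 408.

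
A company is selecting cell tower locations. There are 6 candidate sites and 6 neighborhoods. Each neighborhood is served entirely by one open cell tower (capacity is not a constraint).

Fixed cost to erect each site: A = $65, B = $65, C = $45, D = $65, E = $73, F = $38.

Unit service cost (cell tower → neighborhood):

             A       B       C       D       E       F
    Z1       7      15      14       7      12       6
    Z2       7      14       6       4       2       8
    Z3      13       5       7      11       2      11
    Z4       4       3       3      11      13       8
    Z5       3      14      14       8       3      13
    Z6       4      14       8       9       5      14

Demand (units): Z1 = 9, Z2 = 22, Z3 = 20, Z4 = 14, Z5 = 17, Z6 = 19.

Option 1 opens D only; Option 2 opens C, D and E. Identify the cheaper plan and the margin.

Option 1: {D}: Z1→D 7·9=63, Z2→D 4·22=88, Z3→D 11·20=220, Z4→D 11·14=154, Z5→D 8·17=136, Z6→D 9·19=171. Service 832; fixed 65; total 897.
Option 2: {C, D, E}: Z1→D 7·9=63, Z2→E 2·22=44, Z3→E 2·20=40, Z4→C 3·14=42, Z5→E 3·17=51, Z6→E 5·19=95. Service 335; fixed 183; total 518.
Difference: |897 − 518| = 379.

Option 2 is cheaper by 379.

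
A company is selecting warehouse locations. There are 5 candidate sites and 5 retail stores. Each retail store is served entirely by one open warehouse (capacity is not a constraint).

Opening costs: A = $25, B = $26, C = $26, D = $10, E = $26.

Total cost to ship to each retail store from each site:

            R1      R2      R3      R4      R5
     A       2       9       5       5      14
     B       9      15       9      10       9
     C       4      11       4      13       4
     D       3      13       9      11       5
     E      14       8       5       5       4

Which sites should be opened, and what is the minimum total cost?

For any fixed open set, each retail store goes to its cheapest open site; total = fixed + service.
{D}: R1→D 3, R2→D 13, R3→D 9, R4→D 11, R5→D 5. Service 41; fixed 10; total 51.
{A}: service 35 + fixed 25 = 60
{A, D}: service 26 + fixed 35 = 61
{A, B, C, D, E}: R1→A 2, R2→E 8, R3→C 4, R4→A 5, R5→C 4. Service 23; fixed 113; total 136.
No other subset beats 51.

Open D only; minimum total cost 51.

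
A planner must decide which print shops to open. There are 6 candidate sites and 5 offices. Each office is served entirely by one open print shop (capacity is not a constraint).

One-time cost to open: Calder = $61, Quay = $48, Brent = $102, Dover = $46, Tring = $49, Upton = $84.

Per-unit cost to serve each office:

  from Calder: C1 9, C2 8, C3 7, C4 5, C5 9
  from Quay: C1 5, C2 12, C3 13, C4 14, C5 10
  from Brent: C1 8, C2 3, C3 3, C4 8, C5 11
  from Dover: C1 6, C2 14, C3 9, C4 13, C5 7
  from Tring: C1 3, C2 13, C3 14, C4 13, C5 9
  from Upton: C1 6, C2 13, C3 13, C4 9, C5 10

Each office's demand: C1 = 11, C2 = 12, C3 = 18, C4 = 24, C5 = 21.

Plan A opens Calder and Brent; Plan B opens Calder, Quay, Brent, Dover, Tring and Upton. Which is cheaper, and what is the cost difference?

Plan A: {Calder, Brent}: C1→Brent 8·11=88, C2→Brent 3·12=36, C3→Brent 3·18=54, C4→Calder 5·24=120, C5→Calder 9·21=189. Service 487; fixed 163; total 650.
Plan B: {Calder, Quay, Brent, Dover, Tring, Upton}: C1→Tring 3·11=33, C2→Brent 3·12=36, C3→Brent 3·18=54, C4→Calder 5·24=120, C5→Dover 7·21=147. Service 390; fixed 390; total 780.
Difference: |650 − 780| = 130.

Plan A is cheaper by 130.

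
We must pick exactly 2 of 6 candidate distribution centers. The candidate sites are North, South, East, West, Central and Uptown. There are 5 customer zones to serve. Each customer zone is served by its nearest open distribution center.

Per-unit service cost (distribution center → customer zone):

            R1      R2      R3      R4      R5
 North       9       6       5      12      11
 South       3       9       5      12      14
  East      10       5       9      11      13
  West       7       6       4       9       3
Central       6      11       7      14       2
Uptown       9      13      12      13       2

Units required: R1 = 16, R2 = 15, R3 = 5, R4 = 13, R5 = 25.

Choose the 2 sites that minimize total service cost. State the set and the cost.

With exactly 2 open, each customer zone uses its cheapest among the chosen.
{South, West}: R1→South 3·16=48, R2→West 6·15=90, R3→West 4·5=20, R4→West 9·13=117, R5→West 3·25=75. Service cost 350.
{West, Central}: service cost 373
{West, Uptown}: service cost 389
Among all 15 size-2 choices, {South, West} is lowest.

Choose South and West; total service cost 350.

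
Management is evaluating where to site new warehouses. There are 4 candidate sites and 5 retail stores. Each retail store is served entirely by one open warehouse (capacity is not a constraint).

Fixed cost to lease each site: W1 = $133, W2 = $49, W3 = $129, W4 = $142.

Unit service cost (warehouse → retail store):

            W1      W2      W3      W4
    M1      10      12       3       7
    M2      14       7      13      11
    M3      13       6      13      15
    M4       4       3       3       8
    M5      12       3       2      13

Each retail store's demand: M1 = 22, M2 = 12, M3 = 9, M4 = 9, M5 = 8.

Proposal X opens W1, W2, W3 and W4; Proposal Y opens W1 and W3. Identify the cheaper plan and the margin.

Proposal X: {W1, W2, W3, W4}: M1→W3 3·22=66, M2→W2 7·12=84, M3→W2 6·9=54, M4→W2 3·9=27, M5→W3 2·8=16. Service 247; fixed 453; total 700.
Proposal Y: {W1, W3}: M1→W3 3·22=66, M2→W3 13·12=156, M3→W1 13·9=117, M4→W3 3·9=27, M5→W3 2·8=16. Service 382; fixed 262; total 644.
Difference: |700 − 644| = 56.

Proposal Y is cheaper by 56.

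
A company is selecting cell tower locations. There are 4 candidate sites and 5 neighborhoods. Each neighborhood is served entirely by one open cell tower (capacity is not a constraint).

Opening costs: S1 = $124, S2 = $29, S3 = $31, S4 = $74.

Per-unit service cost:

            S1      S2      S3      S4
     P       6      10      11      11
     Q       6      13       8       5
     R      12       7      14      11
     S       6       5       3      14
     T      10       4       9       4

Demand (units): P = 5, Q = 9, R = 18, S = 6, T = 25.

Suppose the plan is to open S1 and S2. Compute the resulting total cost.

Each neighborhood is assigned to its cheapest site among the open ones.
{S1, S2}: P→S1 6·5=30, Q→S1 6·9=54, R→S2 7·18=126, S→S2 5·6=30, T→S2 4·25=100. Service 340; fixed 153; total 493.

Total cost: 493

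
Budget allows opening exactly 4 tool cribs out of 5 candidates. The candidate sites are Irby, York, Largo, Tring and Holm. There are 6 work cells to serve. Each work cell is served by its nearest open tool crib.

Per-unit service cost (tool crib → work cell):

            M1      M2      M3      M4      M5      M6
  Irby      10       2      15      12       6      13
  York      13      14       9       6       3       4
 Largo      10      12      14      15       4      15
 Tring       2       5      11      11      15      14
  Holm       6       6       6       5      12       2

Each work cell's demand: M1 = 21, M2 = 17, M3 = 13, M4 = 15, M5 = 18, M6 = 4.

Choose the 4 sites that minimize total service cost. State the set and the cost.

Choose Irby, York, Tring and Holm; total service cost 291.

With exactly 4 open, each work cell uses its cheapest among the chosen.
{Irby, York, Tring, Holm}: M1→Tring 2·21=42, M2→Irby 2·17=34, M3→Holm 6·13=78, M4→Holm 5·15=75, M5→York 3·18=54, M6→Holm 2·4=8. Service cost 291.
{Irby, Largo, Tring, Holm}: service cost 309
{York, Largo, Tring, Holm}: service cost 342
Among all 5 size-4 choices, {Irby, York, Tring, Holm} is lowest.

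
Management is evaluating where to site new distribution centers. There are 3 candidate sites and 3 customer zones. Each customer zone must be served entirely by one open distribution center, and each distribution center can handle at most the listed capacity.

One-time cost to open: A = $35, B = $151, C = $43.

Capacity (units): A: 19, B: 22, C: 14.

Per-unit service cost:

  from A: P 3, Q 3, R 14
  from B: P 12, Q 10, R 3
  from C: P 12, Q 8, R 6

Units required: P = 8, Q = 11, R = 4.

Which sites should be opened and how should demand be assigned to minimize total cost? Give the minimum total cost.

Open {A, C}: P→A 3·8=24, Q→A 3·11=33, R→C 6·4=24.
Loads: A carries 19/19, C carries 4/14. Service 81; fixed 78; total 159.
Next best feasible plan costs 231.

Minimum total cost: 159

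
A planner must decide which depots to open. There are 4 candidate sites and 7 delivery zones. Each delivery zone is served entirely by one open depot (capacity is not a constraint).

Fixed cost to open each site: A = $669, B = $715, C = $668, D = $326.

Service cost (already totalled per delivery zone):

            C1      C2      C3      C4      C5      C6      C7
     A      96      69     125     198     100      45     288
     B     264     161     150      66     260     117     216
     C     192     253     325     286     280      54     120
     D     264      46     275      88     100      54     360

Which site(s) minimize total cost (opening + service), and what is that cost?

Open D only; minimum total cost 1513.

For any fixed open set, each delivery zone goes to its cheapest open site; total = fixed + service.
{D}: C1→D 264, C2→D 46, C3→D 275, C4→D 88, C5→D 100, C6→D 54, C7→D 360. Service 1187; fixed 326; total 1513.
{A}: C1→A 96, C2→A 69, C3→A 125, C4→A 198, C5→A 100, C6→A 45, C7→A 288. Service 921; fixed 669; total 1590.
{A, D}: service 788 + fixed 995 = 1783
{A, B, C, D}: service 598 + fixed 2378 = 2976
No other subset beats 1513.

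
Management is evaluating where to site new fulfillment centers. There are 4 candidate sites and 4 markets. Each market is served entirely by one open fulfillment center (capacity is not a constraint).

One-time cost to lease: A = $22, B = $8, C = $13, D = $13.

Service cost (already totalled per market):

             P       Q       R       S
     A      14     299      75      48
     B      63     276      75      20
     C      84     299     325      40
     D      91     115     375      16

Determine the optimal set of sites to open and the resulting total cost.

For any fixed open set, each market goes to its cheapest open site; total = fixed + service.
{A, D}: P→A 14, Q→D 115, R→A 75, S→D 16. Service 220; fixed 35; total 255.
{A, B, D}: P→A 14, Q→D 115, R→A 75, S→D 16. Service 220; fixed 43; total 263.
{A, C, D}: service 220 + fixed 48 = 268
{A, B, C, D}: service 220 + fixed 56 = 276
No other subset beats 255.

Open A and D; minimum total cost 255.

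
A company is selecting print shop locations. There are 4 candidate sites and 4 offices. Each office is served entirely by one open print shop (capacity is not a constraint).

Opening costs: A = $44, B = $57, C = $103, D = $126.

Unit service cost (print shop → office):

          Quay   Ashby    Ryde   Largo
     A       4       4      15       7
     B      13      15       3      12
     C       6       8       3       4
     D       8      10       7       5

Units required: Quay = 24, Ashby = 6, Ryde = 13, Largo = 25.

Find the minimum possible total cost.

For any fixed open set, each office goes to its cheapest open site; total = fixed + service.
{A, C}: Quay→A 4·24=96, Ashby→A 4·6=24, Ryde→C 3·13=39, Largo→C 4·25=100. Service 259; fixed 147; total 406.
{C}: service 331 + fixed 103 = 434
{A, B}: Quay→A 4·24=96, Ashby→A 4·6=24, Ryde→B 3·13=39, Largo→A 7·25=175. Service 334; fixed 101; total 435.
{A, B, C, D}: service 259 + fixed 330 = 589
(All 15 nonempty subsets were checked; A and C is lowest.)

Minimum total cost: 406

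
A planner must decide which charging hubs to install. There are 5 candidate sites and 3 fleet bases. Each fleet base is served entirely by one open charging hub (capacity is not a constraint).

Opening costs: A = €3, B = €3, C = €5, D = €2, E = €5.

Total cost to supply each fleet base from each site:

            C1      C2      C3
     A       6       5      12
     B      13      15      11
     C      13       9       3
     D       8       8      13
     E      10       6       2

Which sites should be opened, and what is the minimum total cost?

Open A and E; minimum total cost 21.

For any fixed open set, each fleet base goes to its cheapest open site; total = fixed + service.
{A, E}: C1→A 6, C2→A 5, C3→E 2. Service 13; fixed 8; total 21.
{A, C}: C1→A 6, C2→A 5, C3→C 3. Service 14; fixed 8; total 22.
{A, D, E}: C1→A 6, C2→A 5, C3→E 2. Service 13; fixed 10; total 23.
{A, B, C, D, E}: service 13 + fixed 18 = 31
No other subset beats 21.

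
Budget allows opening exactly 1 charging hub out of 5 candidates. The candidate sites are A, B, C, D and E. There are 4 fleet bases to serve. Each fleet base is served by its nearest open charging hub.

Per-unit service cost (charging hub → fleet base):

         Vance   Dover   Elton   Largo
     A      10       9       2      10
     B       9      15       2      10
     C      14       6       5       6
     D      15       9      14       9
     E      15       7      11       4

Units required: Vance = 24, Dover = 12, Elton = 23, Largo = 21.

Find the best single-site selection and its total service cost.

Choose A only; total service cost 604.

With exactly 1 open, each fleet base uses its cheapest among the chosen.
{A}: Vance→A 10·24=240, Dover→A 9·12=108, Elton→A 2·23=46, Largo→A 10·21=210. Service cost 604.
{C}: service cost 649
{B}: service cost 652
Among all 5 size-1 choices, {A} is lowest.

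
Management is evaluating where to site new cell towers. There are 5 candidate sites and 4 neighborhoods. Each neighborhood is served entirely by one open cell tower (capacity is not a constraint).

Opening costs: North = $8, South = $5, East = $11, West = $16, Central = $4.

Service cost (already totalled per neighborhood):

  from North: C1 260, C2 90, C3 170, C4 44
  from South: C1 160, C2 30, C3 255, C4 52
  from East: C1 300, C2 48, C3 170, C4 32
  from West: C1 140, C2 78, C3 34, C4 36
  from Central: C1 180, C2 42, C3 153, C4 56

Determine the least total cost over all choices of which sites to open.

For any fixed open set, each neighborhood goes to its cheapest open site; total = fixed + service.
{South, West}: C1→West 140, C2→South 30, C3→West 34, C4→West 36. Service 240; fixed 21; total 261.
{South, West, Central}: C1→West 140, C2→South 30, C3→West 34, C4→West 36. Service 240; fixed 25; total 265.
{South, East, West}: service 236 + fixed 32 = 268
{North, South, East, West, Central}: C1→West 140, C2→South 30, C3→West 34, C4→East 32. Service 236; fixed 44; total 280.
No other subset beats 261.

Minimum total cost: 261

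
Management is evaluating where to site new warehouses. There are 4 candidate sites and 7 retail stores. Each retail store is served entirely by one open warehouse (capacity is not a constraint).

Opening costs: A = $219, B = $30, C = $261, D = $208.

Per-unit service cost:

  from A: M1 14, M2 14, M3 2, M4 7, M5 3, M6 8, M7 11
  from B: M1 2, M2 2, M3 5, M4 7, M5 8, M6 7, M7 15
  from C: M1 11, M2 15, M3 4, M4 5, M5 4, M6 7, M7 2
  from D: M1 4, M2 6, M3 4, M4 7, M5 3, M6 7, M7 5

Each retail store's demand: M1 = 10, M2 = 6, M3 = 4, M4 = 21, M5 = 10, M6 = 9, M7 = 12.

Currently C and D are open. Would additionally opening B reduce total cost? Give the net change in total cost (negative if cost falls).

Current service cost with {C, D}: 314.
Adding B: each retail store re-picks its cheapest; new service cost 270, saving 44.
Extra fixed cost: 30. Net change = 30 − 44 = -14.
(Totals: 783 → 769.)

Yes — net change −14 (cost falls by 14).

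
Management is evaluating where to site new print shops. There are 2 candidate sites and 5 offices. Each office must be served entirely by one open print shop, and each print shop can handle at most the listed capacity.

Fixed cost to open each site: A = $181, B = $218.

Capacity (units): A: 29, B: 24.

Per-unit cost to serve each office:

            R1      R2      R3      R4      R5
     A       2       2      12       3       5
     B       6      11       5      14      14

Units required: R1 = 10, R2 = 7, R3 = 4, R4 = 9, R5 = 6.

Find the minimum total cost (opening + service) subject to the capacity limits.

Minimum total cost: 550

Open {A, B}: R1→B 6·10=60, R2→A 2·7=14, R3→B 5·4=20, R4→A 3·9=27, R5→A 5·6=30.
Loads: A carries 22/29, B carries 14/24. Service 151; fixed 399; total 550.
Next best feasible plan costs 564.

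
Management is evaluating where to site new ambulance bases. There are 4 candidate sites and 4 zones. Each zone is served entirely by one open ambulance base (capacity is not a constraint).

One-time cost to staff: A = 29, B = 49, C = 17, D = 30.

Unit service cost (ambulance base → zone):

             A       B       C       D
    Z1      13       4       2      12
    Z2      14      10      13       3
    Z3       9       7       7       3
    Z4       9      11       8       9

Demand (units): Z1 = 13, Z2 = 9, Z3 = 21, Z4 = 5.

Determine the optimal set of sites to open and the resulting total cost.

For any fixed open set, each zone goes to its cheapest open site; total = fixed + service.
{C, D}: Z1→C 2·13=26, Z2→D 3·9=27, Z3→D 3·21=63, Z4→C 8·5=40. Service 156; fixed 47; total 203.
{A, C, D}: Z1→C 2·13=26, Z2→D 3·9=27, Z3→D 3·21=63, Z4→C 8·5=40. Service 156; fixed 76; total 232.
{B, C, D}: service 156 + fixed 96 = 252
{A, B, C, D}: Z1→C 2·13=26, Z2→D 3·9=27, Z3→D 3·21=63, Z4→C 8·5=40. Service 156; fixed 125; total 281.
No other subset beats 203.

Open C and D; minimum total cost 203.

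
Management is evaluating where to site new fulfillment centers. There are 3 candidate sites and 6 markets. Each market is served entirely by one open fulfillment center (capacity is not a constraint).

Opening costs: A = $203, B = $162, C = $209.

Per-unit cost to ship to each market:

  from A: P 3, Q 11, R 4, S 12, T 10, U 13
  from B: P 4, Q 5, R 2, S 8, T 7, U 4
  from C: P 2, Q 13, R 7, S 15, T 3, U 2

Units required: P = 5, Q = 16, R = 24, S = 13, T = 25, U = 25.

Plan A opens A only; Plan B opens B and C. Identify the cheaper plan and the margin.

Plan B is cheaper by 483.

Plan A: {A}: P→A 3·5=15, Q→A 11·16=176, R→A 4·24=96, S→A 12·13=156, T→A 10·25=250, U→A 13·25=325. Service 1018; fixed 203; total 1221.
Plan B: {B, C}: P→C 2·5=10, Q→B 5·16=80, R→B 2·24=48, S→B 8·13=104, T→C 3·25=75, U→C 2·25=50. Service 367; fixed 371; total 738.
Difference: |1221 − 738| = 483.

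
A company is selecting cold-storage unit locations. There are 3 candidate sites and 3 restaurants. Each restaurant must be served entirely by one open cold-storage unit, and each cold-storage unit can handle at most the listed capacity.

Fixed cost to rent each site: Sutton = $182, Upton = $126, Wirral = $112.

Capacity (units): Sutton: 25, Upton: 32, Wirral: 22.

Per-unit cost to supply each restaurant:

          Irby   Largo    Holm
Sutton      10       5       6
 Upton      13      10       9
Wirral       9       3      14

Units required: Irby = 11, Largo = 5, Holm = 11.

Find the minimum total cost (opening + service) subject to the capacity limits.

Minimum total cost: 418

Open {Upton}: Irby→Upton 13·11=143, Largo→Upton 10·5=50, Holm→Upton 9·11=99.
Loads: Upton carries 27/32. Service 292; fixed 126; total 418.
Next best feasible plan costs 451.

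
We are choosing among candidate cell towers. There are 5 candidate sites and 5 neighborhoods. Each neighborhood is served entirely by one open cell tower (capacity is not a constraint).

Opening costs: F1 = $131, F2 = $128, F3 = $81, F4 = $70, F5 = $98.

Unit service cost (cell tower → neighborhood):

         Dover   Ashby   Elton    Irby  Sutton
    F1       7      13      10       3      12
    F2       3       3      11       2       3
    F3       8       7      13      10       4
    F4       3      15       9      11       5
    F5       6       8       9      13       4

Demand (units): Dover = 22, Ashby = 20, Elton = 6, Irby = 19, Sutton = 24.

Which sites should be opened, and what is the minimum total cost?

Open F2 only; minimum total cost 430.

For any fixed open set, each neighborhood goes to its cheapest open site; total = fixed + service.
{F2}: Dover→F2 3·22=66, Ashby→F2 3·20=60, Elton→F2 11·6=66, Irby→F2 2·19=38, Sutton→F2 3·24=72. Service 302; fixed 128; total 430.
{F2, F4}: Dover→F2 3·22=66, Ashby→F2 3·20=60, Elton→F4 9·6=54, Irby→F2 2·19=38, Sutton→F2 3·24=72. Service 290; fixed 198; total 488.
{F2, F3}: service 302 + fixed 209 = 511
{F1, F2, F3, F4, F5}: service 290 + fixed 508 = 798
No other subset beats 430.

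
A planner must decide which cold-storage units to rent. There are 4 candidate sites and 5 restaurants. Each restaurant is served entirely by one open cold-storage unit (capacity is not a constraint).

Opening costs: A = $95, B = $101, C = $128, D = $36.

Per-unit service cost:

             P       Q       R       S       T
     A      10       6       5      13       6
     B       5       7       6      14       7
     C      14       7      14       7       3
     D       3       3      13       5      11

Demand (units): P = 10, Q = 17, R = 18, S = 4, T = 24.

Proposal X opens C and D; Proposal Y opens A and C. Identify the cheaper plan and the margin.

Proposal X: {C, D}: P→D 3·10=30, Q→D 3·17=51, R→D 13·18=234, S→D 5·4=20, T→C 3·24=72. Service 407; fixed 164; total 571.
Proposal Y: {A, C}: P→A 10·10=100, Q→A 6·17=102, R→A 5·18=90, S→C 7·4=28, T→C 3·24=72. Service 392; fixed 223; total 615.
Difference: |571 − 615| = 44.

Proposal X is cheaper by 44.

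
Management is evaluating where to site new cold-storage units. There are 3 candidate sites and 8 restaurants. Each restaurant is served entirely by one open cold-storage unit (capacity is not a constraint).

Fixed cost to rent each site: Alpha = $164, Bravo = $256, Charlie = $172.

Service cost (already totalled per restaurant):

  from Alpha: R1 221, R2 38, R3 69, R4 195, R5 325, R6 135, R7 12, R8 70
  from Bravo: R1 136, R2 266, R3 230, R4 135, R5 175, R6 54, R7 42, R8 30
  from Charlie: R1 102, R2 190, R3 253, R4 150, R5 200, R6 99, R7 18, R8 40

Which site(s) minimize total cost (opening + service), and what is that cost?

Open Alpha and Charlie; minimum total cost 1046.

For any fixed open set, each restaurant goes to its cheapest open site; total = fixed + service.
{Alpha, Charlie}: R1→Charlie 102, R2→Alpha 38, R3→Alpha 69, R4→Charlie 150, R5→Charlie 200, R6→Charlie 99, R7→Alpha 12, R8→Charlie 40. Service 710; fixed 336; total 1046.
{Alpha, Bravo}: R1→Bravo 136, R2→Alpha 38, R3→Alpha 69, R4→Bravo 135, R5→Bravo 175, R6→Bravo 54, R7→Alpha 12, R8→Bravo 30. Service 649; fixed 420; total 1069.
{Alpha, Bravo, Charlie}: service 615 + fixed 592 = 1207
{Alpha}: R1→Alpha 221, R2→Alpha 38, R3→Alpha 69, R4→Alpha 195, R5→Alpha 325, R6→Alpha 135, R7→Alpha 12, R8→Alpha 70. Service 1065; fixed 164; total 1229.
No other subset beats 1046.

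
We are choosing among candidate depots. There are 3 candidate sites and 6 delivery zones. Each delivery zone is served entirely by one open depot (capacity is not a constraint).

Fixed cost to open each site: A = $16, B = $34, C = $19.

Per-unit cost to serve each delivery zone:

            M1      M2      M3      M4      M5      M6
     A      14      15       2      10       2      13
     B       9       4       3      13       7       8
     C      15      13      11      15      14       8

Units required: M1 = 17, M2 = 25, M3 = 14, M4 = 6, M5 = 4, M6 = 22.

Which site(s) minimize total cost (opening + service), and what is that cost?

Open A and B; minimum total cost 575.

For any fixed open set, each delivery zone goes to its cheapest open site; total = fixed + service.
{A, B}: M1→B 9·17=153, M2→B 4·25=100, M3→A 2·14=28, M4→A 10·6=60, M5→A 2·4=8, M6→B 8·22=176. Service 525; fixed 50; total 575.
{A, B, C}: service 525 + fixed 69 = 594
{B}: service 577 + fixed 34 = 611
{A}: M1→A 14·17=238, M2→A 15·25=375, M3→A 2·14=28, M4→A 10·6=60, M5→A 2·4=8, M6→A 13·22=286. Service 995; fixed 16; total 1011.
No other subset beats 575.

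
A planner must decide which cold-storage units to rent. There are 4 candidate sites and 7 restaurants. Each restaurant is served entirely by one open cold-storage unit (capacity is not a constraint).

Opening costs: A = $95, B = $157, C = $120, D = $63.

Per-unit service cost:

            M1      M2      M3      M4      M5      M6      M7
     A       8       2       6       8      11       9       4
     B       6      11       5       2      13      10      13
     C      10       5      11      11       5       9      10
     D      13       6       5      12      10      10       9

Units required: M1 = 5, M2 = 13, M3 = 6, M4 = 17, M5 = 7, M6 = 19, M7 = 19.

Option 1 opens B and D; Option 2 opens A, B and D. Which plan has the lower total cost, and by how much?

Option 2 is cheaper by 71.

Option 1: {B, D}: M1→B 6·5=30, M2→D 6·13=78, M3→B 5·6=30, M4→B 2·17=34, M5→D 10·7=70, M6→B 10·19=190, M7→D 9·19=171. Service 603; fixed 220; total 823.
Option 2: {A, B, D}: M1→B 6·5=30, M2→A 2·13=26, M3→B 5·6=30, M4→B 2·17=34, M5→D 10·7=70, M6→A 9·19=171, M7→A 4·19=76. Service 437; fixed 315; total 752.
Difference: |823 − 752| = 71.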